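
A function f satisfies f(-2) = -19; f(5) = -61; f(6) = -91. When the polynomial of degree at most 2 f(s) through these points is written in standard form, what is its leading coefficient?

The leading coefficient equals the top divided difference f[-2,5,6].
f[-2,5] = (-61 - (-19)) / (5 - (-2)) = -6
f[5,6] = (-91 - (-61)) / (6 - 5) = -30
f[-2,5,6] = (-30 - (-6)) / (6 - (-2)) = -3

-3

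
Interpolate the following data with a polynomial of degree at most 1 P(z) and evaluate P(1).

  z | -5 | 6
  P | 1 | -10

-5

L_0(1) = (-5)/[(-11)] = 5/11
L_1(1) = (6)/[(11)] = 6/11
Sum: 1·(5/11) + (-10)·(6/11) = -5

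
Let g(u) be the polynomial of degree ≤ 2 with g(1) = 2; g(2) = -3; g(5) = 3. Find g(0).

21/2

Using Newton's divided-difference form:
g[1,2] = (-3 - 2) / (2 - 1) = -5
g[2,5] = (3 - (-3)) / (5 - 2) = 2
g[1,2,5] = (2 - (-5)) / (5 - 1) = 7/4
g(0) = 2 + (-5)·(-1) + (7/4)·(-1)·(-2) = 21/2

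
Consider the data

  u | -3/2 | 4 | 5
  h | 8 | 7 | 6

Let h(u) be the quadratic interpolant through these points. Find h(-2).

Using Newton's divided-difference form:
h[-3/2,4] = (7 - 8) / (4 - (-3/2)) = -2/11
h[4,5] = (6 - 7) / (5 - 4) = -1
h[-3/2,4,5] = (-1 - (-2/11)) / (5 - (-3/2)) = -18/143
h(-2) = 8 + (-2/11)·(-1/2) + (-18/143)·(-1/2)·(-6) = 1103/143

1103/143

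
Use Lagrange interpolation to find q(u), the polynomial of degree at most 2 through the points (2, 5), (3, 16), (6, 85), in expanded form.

q(u) = 3u^2 - 4u + 1

Build the Lagrange basis polynomials:
L_0(u) = (u - 3)(u - 6) / [4] = (1/4)u^2 - (9/4)u + 9/2
L_1(u) = (u - 2)(u - 6) / [-3] = -(1/3)u^2 + (8/3)u - 4
L_2(u) = (u - 2)(u - 3) / [12] = (1/12)u^2 - (5/12)u + 1/2
q(u) = 5·L_0 + 16·L_1 + 85·L_2
  5·L_0(u) = (5/4)u^2 - (45/4)u + 45/2
  16·L_1(u) = -(16/3)u^2 + (128/3)u - 64
  85·L_2(u) = (85/12)u^2 - (425/12)u + 85/2
Adding term by term: 3u^2 - 4u + 1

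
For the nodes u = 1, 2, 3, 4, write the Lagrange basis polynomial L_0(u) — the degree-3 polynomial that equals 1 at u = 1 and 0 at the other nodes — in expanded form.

L_0(u) = (u - 2)(u - 3)(u - 4) / [(-1)·(-2)·(-3)]
       = (u^3 - 9u^2 + 26u - 24) / (-6)

L_0(u) = -(1/6)u^3 + (3/2)u^2 - (13/3)u + 4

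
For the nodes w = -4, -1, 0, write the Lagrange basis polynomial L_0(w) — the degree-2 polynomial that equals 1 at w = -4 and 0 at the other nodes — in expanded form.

L_0(w) = (w + 1)w / [(-3)·(-4)]
       = (w^2 + w) / (12)

L_0(w) = (1/12)w^2 + (1/12)w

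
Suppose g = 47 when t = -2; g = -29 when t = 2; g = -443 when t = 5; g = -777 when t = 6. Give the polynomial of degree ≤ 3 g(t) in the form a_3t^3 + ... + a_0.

Newton's divided differences:
g[-2,2] = (-29 - 47) / (2 - (-2)) = -19
g[2,5] = (-443 - (-29)) / (5 - 2) = -138
g[5,6] = (-777 - (-443)) / (6 - 5) = -334
g[-2,2,5] = (-138 - (-19)) / (5 - (-2)) = -17
g[2,5,6] = (-334 - (-138)) / (6 - 2) = -49
g[-2,2,5,6] = (-49 - (-17)) / (6 - (-2)) = -4
g(t) = 47 + (-19)·(t + 2) + (-17)·(t + 2)(t - 2) + (-4)·(t + 2)(t - 2)(t - 5)
Expanding: g(t) = -4t^3 + 3t^2 - 3t - 3

g(t) = -4t^3 + 3t^2 - 3t - 3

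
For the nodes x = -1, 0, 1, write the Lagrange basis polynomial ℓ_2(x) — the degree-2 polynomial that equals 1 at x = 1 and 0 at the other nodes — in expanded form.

ℓ_2(x) = (1/2)x^2 + (1/2)x

ℓ_2(x) = (x + 1)x / [(2)·(1)]
       = (x^2 + x) / (2)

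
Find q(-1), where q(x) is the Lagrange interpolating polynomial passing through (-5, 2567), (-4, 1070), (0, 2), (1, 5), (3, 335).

L_0(-1) = (3)·(-1)·(-2)·(-4)/[(-1)·(-5)·(-6)·(-8)] = -1/10
L_1(-1) = (4)·(-1)·(-2)·(-4)/[(1)·(-4)·(-5)·(-7)] = 8/35
L_2(-1) = (4)·(3)·(-2)·(-4)/[(5)·(4)·(-1)·(-3)] = 8/5
L_3(-1) = (4)·(3)·(-1)·(-4)/[(6)·(5)·(1)·(-2)] = -4/5
L_4(-1) = (4)·(3)·(-1)·(-2)/[(8)·(7)·(3)·(2)] = 1/14
Sum: 2567·(-1/10) + 1070·(8/35) + 2·(8/5) + 5·(-4/5) + 335·(1/14) = 11

11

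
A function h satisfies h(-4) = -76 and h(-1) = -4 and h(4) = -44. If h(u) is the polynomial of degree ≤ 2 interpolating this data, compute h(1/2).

Evaluate each Lagrange basis at u = 1/2:
L_0(1/2) = (3/2)·(-7/2)/[(-3)·(-8)] = -7/32
L_1(1/2) = (9/2)·(-7/2)/[(3)·(-5)] = 21/20
L_2(1/2) = (9/2)·(3/2)/[(8)·(5)] = 27/160
Sum: (-76)·(-7/32) + (-4)·(21/20) + (-44)·(27/160) = 5

5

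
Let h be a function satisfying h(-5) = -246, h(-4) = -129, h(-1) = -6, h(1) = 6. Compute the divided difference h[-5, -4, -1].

h[-5,-4] = (-129 - (-246)) / (-4 - (-5)) = 117
h[-4,-1] = (-6 - (-129)) / (-1 - (-4)) = 41
h[-5,-4,-1] = (41 - 117) / (-1 - (-5)) = -19

-19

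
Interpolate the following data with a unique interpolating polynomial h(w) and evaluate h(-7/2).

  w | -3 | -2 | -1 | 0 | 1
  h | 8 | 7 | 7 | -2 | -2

L_0(-7/2) = (-3/2)·(-5/2)·(-7/2)·(-9/2)/[(-1)·(-2)·(-3)·(-4)] = 315/128
L_1(-7/2) = (-1/2)·(-5/2)·(-7/2)·(-9/2)/[(1)·(-1)·(-2)·(-3)] = -105/32
L_2(-7/2) = (-1/2)·(-3/2)·(-7/2)·(-9/2)/[(2)·(1)·(-1)·(-2)] = 189/64
L_3(-7/2) = (-1/2)·(-3/2)·(-5/2)·(-9/2)/[(3)·(2)·(1)·(-1)] = -45/32
L_4(-7/2) = (-1/2)·(-3/2)·(-5/2)·(-7/2)/[(4)·(3)·(2)·(1)] = 35/128
Sum: 8·(315/128) + 7·(-105/32) + 7·(189/64) + (-2)·(-45/32) + (-2)·(35/128) = 629/32

629/32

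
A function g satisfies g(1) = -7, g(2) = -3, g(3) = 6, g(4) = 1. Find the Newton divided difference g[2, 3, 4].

g[2,3] = (6 - (-3)) / (3 - 2) = 9
g[3,4] = (1 - 6) / (4 - 3) = -5
g[2,3,4] = (-5 - 9) / (4 - 2) = -7

-7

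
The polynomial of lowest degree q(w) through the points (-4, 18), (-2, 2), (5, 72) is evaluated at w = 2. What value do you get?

18

Evaluate each Lagrange basis at w = 2:
L_0(2) = (4)·(-3)/[(-2)·(-9)] = -2/3
L_1(2) = (6)·(-3)/[(2)·(-7)] = 9/7
L_2(2) = (6)·(4)/[(9)·(7)] = 8/21
Sum: 18·(-2/3) + 2·(9/7) + 72·(8/21) = 18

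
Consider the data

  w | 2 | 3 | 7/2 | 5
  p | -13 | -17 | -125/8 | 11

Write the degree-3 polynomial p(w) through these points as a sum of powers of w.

L_0(w) = (w - 3)(w - 7/2)(w - 5) / [-9/2] = -(2/9)w^3 + (23/9)w^2 - (86/9)w + 35/3
L_1(w) = (w - 2)(w - 7/2)(w - 5) / [1] = w^3 - (21/2)w^2 + (69/2)w - 35
L_2(w) = (w - 2)(w - 3)(w - 5) / [-9/8] = -(8/9)w^3 + (80/9)w^2 - (248/9)w + 80/3
L_3(w) = (w - 2)(w - 3)(w - 7/2) / [9] = (1/9)w^3 - (17/18)w^2 + (47/18)w - 7/3
p(w) = (-13)·L_0 + (-17)·L_1 + (-125/8)·L_2 + 11·L_3
  (-13)·L_0(w) = (26/9)w^3 - (299/9)w^2 + (1118/9)w - 455/3
  (-17)·L_1(w) = -17w^3 + (357/2)w^2 - (1173/2)w + 595
  (-125/8)·L_2(w) = (125/9)w^3 - (1250/9)w^2 + (3875/9)w - 1250/3
  11·L_3(w) = (11/9)w^3 - (187/18)w^2 + (517/18)w - 77/3
Adding term by term: w^3 - 4w^2 - 3w + 1

p(w) = w^3 - 4w^2 - 3w + 1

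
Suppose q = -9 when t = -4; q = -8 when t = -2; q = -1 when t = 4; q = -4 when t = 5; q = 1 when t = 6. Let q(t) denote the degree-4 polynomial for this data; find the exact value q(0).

136/21

L_0(0) = (2)·(-4)·(-5)·(-6)/[(-2)·(-8)·(-9)·(-10)] = -1/6
L_1(0) = (4)·(-4)·(-5)·(-6)/[(2)·(-6)·(-7)·(-8)] = 5/7
L_2(0) = (4)·(2)·(-5)·(-6)/[(8)·(6)·(-1)·(-2)] = 5/2
L_3(0) = (4)·(2)·(-4)·(-6)/[(9)·(7)·(1)·(-1)] = -64/21
L_4(0) = (4)·(2)·(-4)·(-5)/[(10)·(8)·(2)·(1)] = 1
Sum: (-9)·(-1/6) + (-8)·(5/7) + (-1)·(5/2) + (-4)·(-64/21) + 1·(1) = 136/21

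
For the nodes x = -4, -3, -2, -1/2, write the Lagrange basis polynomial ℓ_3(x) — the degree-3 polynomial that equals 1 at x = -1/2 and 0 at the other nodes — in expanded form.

ℓ_3(x) = (8/105)x^3 + (24/35)x^2 + (208/105)x + 64/35

ℓ_3(x) = (x + 4)(x + 3)(x + 2) / [(7/2)·(5/2)·(3/2)]
       = (x^3 + 9x^2 + 26x + 24) / (105/8)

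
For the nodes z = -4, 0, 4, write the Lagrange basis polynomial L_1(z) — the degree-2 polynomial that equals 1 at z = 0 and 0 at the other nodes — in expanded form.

L_1(z) = (z + 4)(z - 4) / [(4)·(-4)]
       = (z^2 - 16) / (-16)

L_1(z) = -(1/16)z^2 + 1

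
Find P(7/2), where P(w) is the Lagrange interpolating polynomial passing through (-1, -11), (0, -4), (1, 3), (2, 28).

L_0(7/2) = (7/2)·(5/2)·(3/2)/[(-1)·(-2)·(-3)] = -35/16
L_1(7/2) = (9/2)·(5/2)·(3/2)/[(1)·(-1)·(-2)] = 135/16
L_2(7/2) = (9/2)·(7/2)·(3/2)/[(2)·(1)·(-1)] = -189/16
L_3(7/2) = (9/2)·(7/2)·(5/2)/[(3)·(2)·(1)] = 105/16
Sum: (-11)·(-35/16) + (-4)·(135/16) + 3·(-189/16) + 28·(105/16) = 1109/8

1109/8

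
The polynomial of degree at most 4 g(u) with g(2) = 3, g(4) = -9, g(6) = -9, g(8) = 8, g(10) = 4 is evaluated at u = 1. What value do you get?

L_0(1) = (-3)·(-5)·(-7)·(-9)/[(-2)·(-4)·(-6)·(-8)] = 315/128
L_1(1) = (-1)·(-5)·(-7)·(-9)/[(2)·(-2)·(-4)·(-6)] = -105/32
L_2(1) = (-1)·(-3)·(-7)·(-9)/[(4)·(2)·(-2)·(-4)] = 189/64
L_3(1) = (-1)·(-3)·(-5)·(-9)/[(6)·(4)·(2)·(-2)] = -45/32
L_4(1) = (-1)·(-3)·(-5)·(-7)/[(8)·(6)·(4)·(2)] = 35/128
Sum: 3·(315/128) + (-9)·(-105/32) + (-9)·(189/64) + 8·(-45/32) + 4·(35/128) = 23/128

23/128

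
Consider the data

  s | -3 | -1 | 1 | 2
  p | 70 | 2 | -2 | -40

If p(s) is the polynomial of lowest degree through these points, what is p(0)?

Using Newton's divided-difference form:
p[-3,-1] = (2 - 70) / (-1 - (-3)) = -34
p[-1,1] = (-2 - 2) / (1 - (-1)) = -2
p[1,2] = (-40 - (-2)) / (2 - 1) = -38
p[-3,-1,1] = (-2 - (-34)) / (1 - (-3)) = 8
p[-1,1,2] = (-38 - (-2)) / (2 - (-1)) = -12
p[-3,-1,1,2] = (-12 - 8) / (2 - (-3)) = -4
p(0) = 70 + (-34)·(3) + 8·(3)·(1) + (-4)·(3)·(1)·(-1) = 4

4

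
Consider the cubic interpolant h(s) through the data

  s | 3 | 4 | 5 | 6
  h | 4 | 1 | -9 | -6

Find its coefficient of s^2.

Build the Lagrange basis polynomials:
L_0(s) = (s - 4)(s - 5)(s - 6) / [-6] = -(1/6)s^3 + (5/2)s^2 - (37/3)s + 20
L_1(s) = (s - 3)(s - 5)(s - 6) / [2] = (1/2)s^3 - 7s^2 + (63/2)s - 45
L_2(s) = (s - 3)(s - 4)(s - 6) / [-2] = -(1/2)s^3 + (13/2)s^2 - 27s + 36
L_3(s) = (s - 3)(s - 4)(s - 5) / [6] = (1/6)s^3 - 2s^2 + (47/6)s - 10
h(s) = 4·L_0 + 1·L_1 + (-9)·L_2 + (-6)·L_3
Only the coefficient of s^2 is needed; take it from each L_i and combine:
4·(5/2) + 1·(-7) + (-9)·(13/2) + (-6)·(-2) = -87/2

-87/2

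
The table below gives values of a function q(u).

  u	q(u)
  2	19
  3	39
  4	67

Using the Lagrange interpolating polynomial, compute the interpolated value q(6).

Evaluate each Lagrange basis at u = 6:
L_0(6) = (3)·(2)/[(-1)·(-2)] = 3
L_1(6) = (4)·(2)/[(1)·(-1)] = -8
L_2(6) = (4)·(3)/[(2)·(1)] = 6
Sum: 19·(3) + 39·(-8) + 67·(6) = 147

147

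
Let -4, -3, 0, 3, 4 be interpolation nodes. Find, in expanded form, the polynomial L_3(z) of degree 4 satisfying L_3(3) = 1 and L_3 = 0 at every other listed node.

L_3(z) = (z + 4)(z + 3)z(z - 4) / [(7)·(6)·(3)·(-1)]
       = (z^4 + 3z^3 - 16z^2 - 48z) / (-126)

L_3(z) = -(1/126)z^4 - (1/42)z^3 + (8/63)z^2 + (8/21)z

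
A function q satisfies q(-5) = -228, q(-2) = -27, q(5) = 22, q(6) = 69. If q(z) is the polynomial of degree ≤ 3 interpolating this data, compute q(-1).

-8

L_0(-1) = (1)·(-6)·(-7)/[(-3)·(-10)·(-11)] = -7/55
L_1(-1) = (4)·(-6)·(-7)/[(3)·(-7)·(-8)] = 1
L_2(-1) = (4)·(1)·(-7)/[(10)·(7)·(-1)] = 2/5
L_3(-1) = (4)·(1)·(-6)/[(11)·(8)·(1)] = -3/11
Sum: (-228)·(-7/55) + (-27)·(1) + 22·(2/5) + 69·(-3/11) = -8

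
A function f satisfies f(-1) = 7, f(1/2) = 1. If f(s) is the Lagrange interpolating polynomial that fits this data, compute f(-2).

11

Evaluate each Lagrange basis at s = -2:
L_0(-2) = (-5/2)/[(-3/2)] = 5/3
L_1(-2) = (-1)/[(3/2)] = -2/3
Sum: 7·(5/3) + 1·(-2/3) = 11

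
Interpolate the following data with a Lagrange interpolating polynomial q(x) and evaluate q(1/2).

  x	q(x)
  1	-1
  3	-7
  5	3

L_0(1/2) = (-5/2)·(-9/2)/[(-2)·(-4)] = 45/32
L_1(1/2) = (-1/2)·(-9/2)/[(2)·(-2)] = -9/16
L_2(1/2) = (-1/2)·(-5/2)/[(4)·(2)] = 5/32
Sum: (-1)·(45/32) + (-7)·(-9/16) + 3·(5/32) = 3

3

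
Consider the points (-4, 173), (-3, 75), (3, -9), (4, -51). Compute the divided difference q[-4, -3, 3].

12

q[-4,-3] = (75 - 173) / (-3 - (-4)) = -98
q[-3,3] = (-9 - 75) / (3 - (-3)) = -14
q[-4,-3,3] = (-14 - (-98)) / (3 - (-4)) = 12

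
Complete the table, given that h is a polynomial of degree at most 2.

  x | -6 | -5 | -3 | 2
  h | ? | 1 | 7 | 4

The 3 known values determine h uniquely (degree ≤ 2).
Evaluate each Lagrange basis at x = -6:
L_0(-6) = (-3)·(-8)/[(-2)·(-7)] = 12/7
L_1(-6) = (-1)·(-8)/[(2)·(-5)] = -4/5
L_2(-6) = (-1)·(-3)/[(7)·(5)] = 3/35
Sum: 1·(12/7) + 7·(-4/5) + 4·(3/35) = -124/35

-124/35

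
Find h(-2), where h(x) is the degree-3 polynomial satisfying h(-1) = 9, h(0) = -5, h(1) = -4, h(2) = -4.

L_0(-2) = (-2)·(-3)·(-4)/[(-1)·(-2)·(-3)] = 4
L_1(-2) = (-1)·(-3)·(-4)/[(1)·(-1)·(-2)] = -6
L_2(-2) = (-1)·(-2)·(-4)/[(2)·(1)·(-1)] = 4
L_3(-2) = (-1)·(-2)·(-3)/[(3)·(2)·(1)] = -1
Sum: 9·(4) + (-5)·(-6) + (-4)·(4) + (-4)·(-1) = 54

54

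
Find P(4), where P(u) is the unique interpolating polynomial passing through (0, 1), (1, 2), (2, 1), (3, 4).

Evaluate each Lagrange basis at u = 4:
L_0(4) = (3)·(2)·(1)/[(-1)·(-2)·(-3)] = -1
L_1(4) = (4)·(2)·(1)/[(1)·(-1)·(-2)] = 4
L_2(4) = (4)·(3)·(1)/[(2)·(1)·(-1)] = -6
L_3(4) = (4)·(3)·(2)/[(3)·(2)·(1)] = 4
Sum: 1·(-1) + 2·(4) + 1·(-6) + 4·(4) = 17

17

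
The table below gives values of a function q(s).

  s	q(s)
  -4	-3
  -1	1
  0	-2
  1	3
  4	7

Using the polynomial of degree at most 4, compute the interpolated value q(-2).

89/10

Evaluate each Lagrange basis at s = -2:
L_0(-2) = (-1)·(-2)·(-3)·(-6)/[(-3)·(-4)·(-5)·(-8)] = 3/40
L_1(-2) = (2)·(-2)·(-3)·(-6)/[(3)·(-1)·(-2)·(-5)] = 12/5
L_2(-2) = (2)·(-1)·(-3)·(-6)/[(4)·(1)·(-1)·(-4)] = -9/4
L_3(-2) = (2)·(-1)·(-2)·(-6)/[(5)·(2)·(1)·(-3)] = 4/5
L_4(-2) = (2)·(-1)·(-2)·(-3)/[(8)·(5)·(4)·(3)] = -1/40
Sum: (-3)·(3/40) + 1·(12/5) + (-2)·(-9/4) + 3·(4/5) + 7·(-1/40) = 89/10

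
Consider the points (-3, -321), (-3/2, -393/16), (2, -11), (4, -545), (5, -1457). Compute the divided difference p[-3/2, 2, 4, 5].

p[-3/2,2] = (-11 - (-393/16)) / (2 - (-3/2)) = 31/8
p[2,4] = (-545 - (-11)) / (4 - 2) = -267
p[4,5] = (-1457 - (-545)) / (5 - 4) = -912
p[-3/2,2,4] = (-267 - 31/8) / (4 - (-3/2)) = -197/4
p[2,4,5] = (-912 - (-267)) / (5 - 2) = -215
p[-3/2,2,4,5] = (-215 - (-197/4)) / (5 - (-3/2)) = -51/2

-51/2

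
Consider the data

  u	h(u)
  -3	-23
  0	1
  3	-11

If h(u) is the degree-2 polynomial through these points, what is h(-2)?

-11

Evaluate each Lagrange basis at u = -2:
L_0(-2) = (-2)·(-5)/[(-3)·(-6)] = 5/9
L_1(-2) = (1)·(-5)/[(3)·(-3)] = 5/9
L_2(-2) = (1)·(-2)/[(6)·(3)] = -1/9
Sum: (-23)·(5/9) + 1·(5/9) + (-11)·(-1/9) = -11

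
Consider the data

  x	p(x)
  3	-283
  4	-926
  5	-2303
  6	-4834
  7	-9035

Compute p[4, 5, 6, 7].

p[4,5] = (-2303 - (-926)) / (5 - 4) = -1377
p[5,6] = (-4834 - (-2303)) / (6 - 5) = -2531
p[6,7] = (-9035 - (-4834)) / (7 - 6) = -4201
p[4,5,6] = (-2531 - (-1377)) / (6 - 4) = -577
p[5,6,7] = (-4201 - (-2531)) / (7 - 5) = -835
p[4,5,6,7] = (-835 - (-577)) / (7 - 4) = -86

-86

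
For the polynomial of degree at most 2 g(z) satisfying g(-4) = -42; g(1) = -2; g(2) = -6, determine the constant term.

-2

Build the Lagrange basis polynomials:
L_0(z) = (z - 1)(z - 2) / [30] = (1/30)z^2 - (1/10)z + 1/15
L_1(z) = (z + 4)(z - 2) / [-5] = -(1/5)z^2 - (2/5)z + 8/5
L_2(z) = (z + 4)(z - 1) / [6] = (1/6)z^2 + (1/2)z - 2/3
g(z) = (-42)·L_0 + (-2)·L_1 + (-6)·L_2
Only the constant term is needed; take it from each L_i and combine:
(-42)·(1/15) + (-2)·(8/5) + (-6)·(-2/3) = -2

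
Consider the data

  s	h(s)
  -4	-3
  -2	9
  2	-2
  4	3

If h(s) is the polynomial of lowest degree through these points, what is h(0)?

14/3

Evaluate each Lagrange basis at s = 0:
L_0(0) = (2)·(-2)·(-4)/[(-2)·(-6)·(-8)] = -1/6
L_1(0) = (4)·(-2)·(-4)/[(2)·(-4)·(-6)] = 2/3
L_2(0) = (4)·(2)·(-4)/[(6)·(4)·(-2)] = 2/3
L_3(0) = (4)·(2)·(-2)/[(8)·(6)·(2)] = -1/6
Sum: (-3)·(-1/6) + 9·(2/3) + (-2)·(2/3) + 3·(-1/6) = 14/3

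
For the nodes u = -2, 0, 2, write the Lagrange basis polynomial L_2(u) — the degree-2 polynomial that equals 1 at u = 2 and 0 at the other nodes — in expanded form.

L_2(u) = (1/8)u^2 + (1/4)u

L_2(u) = (u + 2)u / [(4)·(2)]
       = (u^2 + 2u) / (8)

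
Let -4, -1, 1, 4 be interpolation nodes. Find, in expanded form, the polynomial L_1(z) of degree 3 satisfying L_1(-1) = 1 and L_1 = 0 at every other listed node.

L_1(z) = (z + 4)(z - 1)(z - 4) / [(3)·(-2)·(-5)]
       = (z^3 - z^2 - 16z + 16) / (30)

L_1(z) = (1/30)z^3 - (1/30)z^2 - (8/15)z + 8/15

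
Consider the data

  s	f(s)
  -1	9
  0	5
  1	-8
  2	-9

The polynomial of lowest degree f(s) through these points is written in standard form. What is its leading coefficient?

The leading coefficient equals the top divided difference f[-1,0,1,2].
f[-1,0] = (5 - 9) / (0 - (-1)) = -4
f[0,1] = (-8 - 5) / (1 - 0) = -13
f[1,2] = (-9 - (-8)) / (2 - 1) = -1
f[-1,0,1] = (-13 - (-4)) / (1 - (-1)) = -9/2
f[0,1,2] = (-1 - (-13)) / (2 - 0) = 6
f[-1,0,1,2] = (6 - (-9/2)) / (2 - (-1)) = 7/2

7/2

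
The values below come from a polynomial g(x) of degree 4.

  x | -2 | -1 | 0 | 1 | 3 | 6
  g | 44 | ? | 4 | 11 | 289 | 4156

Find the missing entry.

The 5 known values determine g uniquely (degree ≤ 4).
Evaluate each Lagrange basis at x = -1:
L_0(-1) = (-1)·(-2)·(-4)·(-7)/[(-2)·(-3)·(-5)·(-8)] = 7/30
L_1(-1) = (1)·(-2)·(-4)·(-7)/[(2)·(-1)·(-3)·(-6)] = 14/9
L_2(-1) = (1)·(-1)·(-4)·(-7)/[(3)·(1)·(-2)·(-5)] = -14/15
L_3(-1) = (1)·(-1)·(-2)·(-7)/[(5)·(3)·(2)·(-3)] = 7/45
L_4(-1) = (1)·(-1)·(-2)·(-4)/[(8)·(6)·(5)·(3)] = -1/90
Sum: 44·(7/30) + 4·(14/9) + 11·(-14/15) + 289·(7/45) + 4156·(-1/90) = 5

5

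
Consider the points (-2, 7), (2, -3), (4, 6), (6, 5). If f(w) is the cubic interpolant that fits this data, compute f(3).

Evaluate each Lagrange basis at w = 3:
L_0(3) = (1)·(-1)·(-3)/[(-4)·(-6)·(-8)] = -1/64
L_1(3) = (5)·(-1)·(-3)/[(4)·(-2)·(-4)] = 15/32
L_2(3) = (5)·(1)·(-3)/[(6)·(2)·(-2)] = 5/8
L_3(3) = (5)·(1)·(-1)/[(8)·(4)·(2)] = -5/64
Sum: 7·(-1/64) + (-3)·(15/32) + 6·(5/8) + 5·(-5/64) = 59/32

59/32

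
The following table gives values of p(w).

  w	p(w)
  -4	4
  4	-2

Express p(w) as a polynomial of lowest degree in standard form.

p(w) = -(3/4)w + 1

L_0(w) = (w - 4) / [-8] = -(1/8)w + 1/2
L_1(w) = (w + 4) / [8] = (1/8)w + 1/2
p(w) = 4·L_0 + (-2)·L_1
  4·L_0(w) = -(1/2)w + 2
  (-2)·L_1(w) = -(1/4)w - 1
Adding term by term: -(3/4)w + 1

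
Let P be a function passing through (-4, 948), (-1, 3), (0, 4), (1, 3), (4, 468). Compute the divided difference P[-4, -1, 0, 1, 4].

P[-4,-1] = (3 - 948) / (-1 - (-4)) = -315
P[-1,0] = (4 - 3) / (0 - (-1)) = 1
P[0,1] = (3 - 4) / (1 - 0) = -1
P[1,4] = (468 - 3) / (4 - 1) = 155
P[-4,-1,0] = (1 - (-315)) / (0 - (-4)) = 79
P[-1,0,1] = (-1 - 1) / (1 - (-1)) = -1
P[0,1,4] = (155 - (-1)) / (4 - 0) = 39
P[-4,-1,0,1] = (-1 - 79) / (1 - (-4)) = -16
P[-1,0,1,4] = (39 - (-1)) / (4 - (-1)) = 8
P[-4,-1,0,1,4] = (8 - (-16)) / (4 - (-4)) = 3

3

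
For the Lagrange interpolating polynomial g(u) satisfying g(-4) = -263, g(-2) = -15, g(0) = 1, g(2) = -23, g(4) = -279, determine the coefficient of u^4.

Build the Lagrange basis polynomials:
L_0(u) = (u + 2)u(u - 2)(u - 4) / [384] = (1/384)u^4 - (1/96)u^3 - (1/96)u^2 + (1/24)u
L_1(u) = (u + 4)u(u - 2)(u - 4) / [-96] = -(1/96)u^4 + (1/48)u^3 + (1/6)u^2 - (1/3)u
L_2(u) = (u + 4)(u + 2)(u - 2)(u - 4) / [64] = (1/64)u^4 - (5/16)u^2 + 1
L_3(u) = (u + 4)(u + 2)u(u - 4) / [-96] = -(1/96)u^4 - (1/48)u^3 + (1/6)u^2 + (1/3)u
L_4(u) = (u + 4)(u + 2)u(u - 2) / [384] = (1/384)u^4 + (1/96)u^3 - (1/96)u^2 - (1/24)u
g(u) = (-263)·L_0 + (-15)·L_1 + 1·L_2 + (-23)·L_3 + (-279)·L_4
Only the coefficient of u^4 is needed; take it from each L_i and combine:
(-263)·(1/384) + (-15)·(-1/96) + 1·(1/64) + (-23)·(-1/96) + (-279)·(1/384) = -1

-1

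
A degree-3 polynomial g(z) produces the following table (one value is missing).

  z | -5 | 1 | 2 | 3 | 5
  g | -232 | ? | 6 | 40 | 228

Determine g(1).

The 4 known values determine g uniquely (degree ≤ 3).
L_0(1) = (-1)·(-2)·(-4)/[(-7)·(-8)·(-10)] = 1/70
L_1(1) = (6)·(-2)·(-4)/[(7)·(-1)·(-3)] = 16/7
L_2(1) = (6)·(-1)·(-4)/[(8)·(1)·(-2)] = -3/2
L_3(1) = (6)·(-1)·(-2)/[(10)·(3)·(2)] = 1/5
Sum: (-232)·(1/70) + 6·(16/7) + 40·(-3/2) + 228·(1/5) = -4

-4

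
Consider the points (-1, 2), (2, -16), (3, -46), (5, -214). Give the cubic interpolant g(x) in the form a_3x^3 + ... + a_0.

g(x) = -2x^3 + 2x^2 - 2x - 4

L_0(x) = (x - 2)(x - 3)(x - 5) / [-72] = -(1/72)x^3 + (5/36)x^2 - (31/72)x + 5/12
L_1(x) = (x + 1)(x - 3)(x - 5) / [9] = (1/9)x^3 - (7/9)x^2 + (7/9)x + 5/3
L_2(x) = (x + 1)(x - 2)(x - 5) / [-8] = -(1/8)x^3 + (3/4)x^2 - (3/8)x - 5/4
L_3(x) = (x + 1)(x - 2)(x - 3) / [36] = (1/36)x^3 - (1/9)x^2 + (1/36)x + 1/6
g(x) = 2·L_0 + (-16)·L_1 + (-46)·L_2 + (-214)·L_3
  2·L_0(x) = -(1/36)x^3 + (5/18)x^2 - (31/36)x + 5/6
  (-16)·L_1(x) = -(16/9)x^3 + (112/9)x^2 - (112/9)x - 80/3
  (-46)·L_2(x) = (23/4)x^3 - (69/2)x^2 + (69/4)x + 115/2
  (-214)·L_3(x) = -(107/18)x^3 + (214/9)x^2 - (107/18)x - 107/3
Adding term by term: -2x^3 + 2x^2 - 2x - 4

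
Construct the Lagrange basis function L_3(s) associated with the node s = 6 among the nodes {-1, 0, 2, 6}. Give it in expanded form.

L_3(s) = (1/168)s^3 - (1/168)s^2 - (1/84)s

L_3(s) = (s + 1)s(s - 2) / [(7)·(6)·(4)]
       = (s^3 - s^2 - 2s) / (168)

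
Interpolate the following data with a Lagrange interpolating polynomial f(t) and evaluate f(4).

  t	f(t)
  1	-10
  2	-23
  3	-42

L_0(4) = (2)·(1)/[(-1)·(-2)] = 1
L_1(4) = (3)·(1)/[(1)·(-1)] = -3
L_2(4) = (3)·(2)/[(2)·(1)] = 3
Sum: (-10)·(1) + (-23)·(-3) + (-42)·(3) = -67

-67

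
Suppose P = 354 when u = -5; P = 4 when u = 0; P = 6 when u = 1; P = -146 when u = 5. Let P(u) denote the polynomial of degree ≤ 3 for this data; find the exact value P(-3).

94

Evaluate each Lagrange basis at u = -3:
L_0(-3) = (-3)·(-4)·(-8)/[(-5)·(-6)·(-10)] = 8/25
L_1(-3) = (2)·(-4)·(-8)/[(5)·(-1)·(-5)] = 64/25
L_2(-3) = (2)·(-3)·(-8)/[(6)·(1)·(-4)] = -2
L_3(-3) = (2)·(-3)·(-4)/[(10)·(5)·(4)] = 3/25
Sum: 354·(8/25) + 4·(64/25) + 6·(-2) + (-146)·(3/25) = 94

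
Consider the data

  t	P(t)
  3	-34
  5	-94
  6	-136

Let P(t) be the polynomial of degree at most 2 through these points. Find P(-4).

Evaluate each Lagrange basis at t = -4:
L_0(-4) = (-9)·(-10)/[(-2)·(-3)] = 15
L_1(-4) = (-7)·(-10)/[(2)·(-1)] = -35
L_2(-4) = (-7)·(-9)/[(3)·(1)] = 21
Sum: (-34)·(15) + (-94)·(-35) + (-136)·(21) = -76

-76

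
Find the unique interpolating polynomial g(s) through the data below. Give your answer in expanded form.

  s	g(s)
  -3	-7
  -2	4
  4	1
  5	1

g(s) = (3/14)s^3 - (10/7)s^2 - (3/14)s + 11

L_0(s) = (s + 2)(s - 4)(s - 5) / [-56] = -(1/56)s^3 + (1/8)s^2 - (1/28)s - 5/7
L_1(s) = (s + 3)(s - 4)(s - 5) / [42] = (1/42)s^3 - (1/7)s^2 - (1/6)s + 10/7
L_2(s) = (s + 3)(s + 2)(s - 5) / [-42] = -(1/42)s^3 + (19/42)s + 5/7
L_3(s) = (s + 3)(s + 2)(s - 4) / [56] = (1/56)s^3 + (1/56)s^2 - (1/4)s - 3/7
g(s) = (-7)·L_0 + 4·L_1 + 1·L_2 + 1·L_3
  (-7)·L_0(s) = (1/8)s^3 - (7/8)s^2 + (1/4)s + 5
  4·L_1(s) = (2/21)s^3 - (4/7)s^2 - (2/3)s + 40/7
  1·L_2(s) = -(1/42)s^3 + (19/42)s + 5/7
  1·L_3(s) = (1/56)s^3 + (1/56)s^2 - (1/4)s - 3/7
Adding term by term: (3/14)s^3 - (10/7)s^2 - (3/14)s + 11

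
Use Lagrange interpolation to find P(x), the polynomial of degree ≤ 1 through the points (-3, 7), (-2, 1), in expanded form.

L_0(x) = (x + 2) / [-1] = -x - 2
L_1(x) = (x + 3) / [1] = x + 3
P(x) = 7·L_0 + 1·L_1
  7·L_0(x) = -7x - 14
  1·L_1(x) = x + 3
Adding term by term: -6x - 11

P(x) = -6x - 11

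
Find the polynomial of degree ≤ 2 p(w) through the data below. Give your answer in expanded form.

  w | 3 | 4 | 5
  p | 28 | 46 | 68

Newton's divided differences:
p[3,4] = (46 - 28) / (4 - 3) = 18
p[4,5] = (68 - 46) / (5 - 4) = 22
p[3,4,5] = (22 - 18) / (5 - 3) = 2
p(w) = 28 + 18·(w - 3) + 2·(w - 3)(w - 4)
Expanding: p(w) = 2w^2 + 4w - 2

p(w) = 2w^2 + 4w - 2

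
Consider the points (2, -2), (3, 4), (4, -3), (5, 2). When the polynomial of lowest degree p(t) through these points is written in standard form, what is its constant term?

-153

L_0(t) = (t - 3)(t - 4)(t - 5) / [-6] = -(1/6)t^3 + 2t^2 - (47/6)t + 10
L_1(t) = (t - 2)(t - 4)(t - 5) / [2] = (1/2)t^3 - (11/2)t^2 + 19t - 20
L_2(t) = (t - 2)(t - 3)(t - 5) / [-2] = -(1/2)t^3 + 5t^2 - (31/2)t + 15
L_3(t) = (t - 2)(t - 3)(t - 4) / [6] = (1/6)t^3 - (3/2)t^2 + (13/3)t - 4
p(t) = (-2)·L_0 + 4·L_1 + (-3)·L_2 + 2·L_3
Only the constant term is needed; take it from each L_i and combine:
(-2)·(10) + 4·(-20) + (-3)·(15) + 2·(-4) = -153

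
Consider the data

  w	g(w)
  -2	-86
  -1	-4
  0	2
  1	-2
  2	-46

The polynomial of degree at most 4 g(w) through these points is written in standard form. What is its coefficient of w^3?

3

L_0(w) = (w + 1)w(w - 1)(w - 2) / [24] = (1/24)w^4 - (1/12)w^3 - (1/24)w^2 + (1/12)w
L_1(w) = (w + 2)w(w - 1)(w - 2) / [-6] = -(1/6)w^4 + (1/6)w^3 + (2/3)w^2 - (2/3)w
L_2(w) = (w + 2)(w + 1)(w - 1)(w - 2) / [4] = (1/4)w^4 - (5/4)w^2 + 1
L_3(w) = (w + 2)(w + 1)w(w - 2) / [-6] = -(1/6)w^4 - (1/6)w^3 + (2/3)w^2 + (2/3)w
L_4(w) = (w + 2)(w + 1)w(w - 1) / [24] = (1/24)w^4 + (1/12)w^3 - (1/24)w^2 - (1/12)w
g(w) = (-86)·L_0 + (-4)·L_1 + 2·L_2 + (-2)·L_3 + (-46)·L_4
Only the coefficient of w^3 is needed; take it from each L_i and combine:
(-86)·(-1/12) + (-4)·(1/6) + 2·(0) + (-2)·(-1/6) + (-46)·(1/12) = 3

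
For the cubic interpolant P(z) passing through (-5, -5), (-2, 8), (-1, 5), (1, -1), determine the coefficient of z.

Build the Lagrange basis polynomials:
L_0(z) = (z + 2)(z + 1)(z - 1) / [-72] = -(1/72)z^3 - (1/36)z^2 + (1/72)z + 1/36
L_1(z) = (z + 5)(z + 1)(z - 1) / [9] = (1/9)z^3 + (5/9)z^2 - (1/9)z - 5/9
L_2(z) = (z + 5)(z + 2)(z - 1) / [-8] = -(1/8)z^3 - (3/4)z^2 - (3/8)z + 5/4
L_3(z) = (z + 5)(z + 2)(z + 1) / [36] = (1/36)z^3 + (2/9)z^2 + (17/36)z + 5/18
P(z) = (-5)·L_0 + 8·L_1 + 5·L_2 + (-1)·L_3
Only the coefficient of z is needed; take it from each L_i and combine:
(-5)·(1/72) + 8·(-1/9) + 5·(-3/8) + (-1)·(17/36) = -119/36

-119/36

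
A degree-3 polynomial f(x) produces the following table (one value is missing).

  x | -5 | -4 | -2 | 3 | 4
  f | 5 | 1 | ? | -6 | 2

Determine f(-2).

The 4 known values determine f uniquely (degree ≤ 3).
Evaluate each Lagrange basis at x = -2:
L_0(-2) = (2)·(-5)·(-6)/[(-1)·(-8)·(-9)] = -5/6
L_1(-2) = (3)·(-5)·(-6)/[(1)·(-7)·(-8)] = 45/28
L_2(-2) = (3)·(2)·(-6)/[(8)·(7)·(-1)] = 9/14
L_3(-2) = (3)·(2)·(-5)/[(9)·(8)·(1)] = -5/12
Sum: 5·(-5/6) + 1·(45/28) + (-6)·(9/14) + 2·(-5/12) = -29/4

-29/4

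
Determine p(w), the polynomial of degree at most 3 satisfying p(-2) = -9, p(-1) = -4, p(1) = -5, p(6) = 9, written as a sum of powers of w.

p(w) = (121/420)w^3 - (44/35)w^2 - (331/420)w - 227/70

Newton's divided differences:
p[-2,-1] = (-4 - (-9)) / (-1 - (-2)) = 5
p[-1,1] = (-5 - (-4)) / (1 - (-1)) = -1/2
p[1,6] = (9 - (-5)) / (6 - 1) = 14/5
p[-2,-1,1] = (-1/2 - 5) / (1 - (-2)) = -11/6
p[-1,1,6] = (14/5 - (-1/2)) / (6 - (-1)) = 33/70
p[-2,-1,1,6] = (33/70 - (-11/6)) / (6 - (-2)) = 121/420
p(w) = -9 + 5·(w + 2) + (-11/6)·(w + 2)(w + 1) + (121/420)·(w + 2)(w + 1)(w - 1)
Expanding: p(w) = (121/420)w^3 - (44/35)w^2 - (331/420)w - 227/70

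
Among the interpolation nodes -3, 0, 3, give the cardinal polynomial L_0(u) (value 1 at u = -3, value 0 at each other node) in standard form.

L_0(u) = u(u - 3) / [(-3)·(-6)]
       = (u^2 - 3u) / (18)

L_0(u) = (1/18)u^2 - (1/6)u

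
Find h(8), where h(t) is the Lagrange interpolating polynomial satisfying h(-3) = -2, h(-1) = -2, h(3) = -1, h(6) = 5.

163/12

Evaluate each Lagrange basis at t = 8:
L_0(8) = (9)·(5)·(2)/[(-2)·(-6)·(-9)] = -5/6
L_1(8) = (11)·(5)·(2)/[(2)·(-4)·(-7)] = 55/28
L_2(8) = (11)·(9)·(2)/[(6)·(4)·(-3)] = -11/4
L_3(8) = (11)·(9)·(5)/[(9)·(7)·(3)] = 55/21
Sum: (-2)·(-5/6) + (-2)·(55/28) + (-1)·(-11/4) + 5·(55/21) = 163/12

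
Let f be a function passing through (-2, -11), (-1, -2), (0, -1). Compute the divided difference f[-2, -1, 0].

-4

f[-2,-1] = (-2 - (-11)) / (-1 - (-2)) = 9
f[-1,0] = (-1 - (-2)) / (0 - (-1)) = 1
f[-2,-1,0] = (1 - 9) / (0 - (-2)) = -4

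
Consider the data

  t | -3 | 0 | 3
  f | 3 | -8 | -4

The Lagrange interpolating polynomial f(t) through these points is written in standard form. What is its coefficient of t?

L_0(t) = t(t - 3) / [18] = (1/18)t^2 - (1/6)t
L_1(t) = (t + 3)(t - 3) / [-9] = -(1/9)t^2 + 1
L_2(t) = (t + 3)t / [18] = (1/18)t^2 + (1/6)t
f(t) = 3·L_0 + (-8)·L_1 + (-4)·L_2
Only the coefficient of t is needed; take it from each L_i and combine:
3·(-1/6) + (-8)·(0) + (-4)·(1/6) = -7/6

-7/6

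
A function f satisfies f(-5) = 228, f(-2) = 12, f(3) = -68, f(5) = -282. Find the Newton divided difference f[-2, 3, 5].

f[-2,3] = (-68 - 12) / (3 - (-2)) = -16
f[3,5] = (-282 - (-68)) / (5 - 3) = -107
f[-2,3,5] = (-107 - (-16)) / (5 - (-2)) = -13

-13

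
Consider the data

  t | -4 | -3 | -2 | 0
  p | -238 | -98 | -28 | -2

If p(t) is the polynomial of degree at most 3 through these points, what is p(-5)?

Evaluate each Lagrange basis at t = -5:
L_0(-5) = (-2)·(-3)·(-5)/[(-1)·(-2)·(-4)] = 15/4
L_1(-5) = (-1)·(-3)·(-5)/[(1)·(-1)·(-3)] = -5
L_2(-5) = (-1)·(-2)·(-5)/[(2)·(1)·(-2)] = 5/2
L_3(-5) = (-1)·(-2)·(-3)/[(4)·(3)·(2)] = -1/4
Sum: (-238)·(15/4) + (-98)·(-5) + (-28)·(5/2) + (-2)·(-1/4) = -472

-472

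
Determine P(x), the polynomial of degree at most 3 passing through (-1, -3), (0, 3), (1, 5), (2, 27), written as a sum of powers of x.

P(x) = 4x^3 - 2x^2 + 3

L_0(x) = x(x - 1)(x - 2) / [-6] = -(1/6)x^3 + (1/2)x^2 - (1/3)x
L_1(x) = (x + 1)(x - 1)(x - 2) / [2] = (1/2)x^3 - x^2 - (1/2)x + 1
L_2(x) = (x + 1)x(x - 2) / [-2] = -(1/2)x^3 + (1/2)x^2 + x
L_3(x) = (x + 1)x(x - 1) / [6] = (1/6)x^3 - (1/6)x
P(x) = (-3)·L_0 + 3·L_1 + 5·L_2 + 27·L_3
  (-3)·L_0(x) = (1/2)x^3 - (3/2)x^2 + x
  3·L_1(x) = (3/2)x^3 - 3x^2 - (3/2)x + 3
  5·L_2(x) = -(5/2)x^3 + (5/2)x^2 + 5x
  27·L_3(x) = (9/2)x^3 - (9/2)x
Adding term by term: 4x^3 - 2x^2 + 3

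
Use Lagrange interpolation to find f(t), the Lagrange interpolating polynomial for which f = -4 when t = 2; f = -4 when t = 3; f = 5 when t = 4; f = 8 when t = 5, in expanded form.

f(t) = -(5/2)t^3 + 27t^2 - (175/2)t + 83

Build the Lagrange basis polynomials:
L_0(t) = (t - 3)(t - 4)(t - 5) / [-6] = -(1/6)t^3 + 2t^2 - (47/6)t + 10
L_1(t) = (t - 2)(t - 4)(t - 5) / [2] = (1/2)t^3 - (11/2)t^2 + 19t - 20
L_2(t) = (t - 2)(t - 3)(t - 5) / [-2] = -(1/2)t^3 + 5t^2 - (31/2)t + 15
L_3(t) = (t - 2)(t - 3)(t - 4) / [6] = (1/6)t^3 - (3/2)t^2 + (13/3)t - 4
f(t) = (-4)·L_0 + (-4)·L_1 + 5·L_2 + 8·L_3
  (-4)·L_0(t) = (2/3)t^3 - 8t^2 + (94/3)t - 40
  (-4)·L_1(t) = -2t^3 + 22t^2 - 76t + 80
  5·L_2(t) = -(5/2)t^3 + 25t^2 - (155/2)t + 75
  8·L_3(t) = (4/3)t^3 - 12t^2 + (104/3)t - 32
Adding term by term: -(5/2)t^3 + 27t^2 - (175/2)t + 83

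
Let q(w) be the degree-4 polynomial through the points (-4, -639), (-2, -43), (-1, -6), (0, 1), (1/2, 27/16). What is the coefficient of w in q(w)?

4

L_0(w) = (w + 2)(w + 1)w(w - 1/2) / [108] = (1/108)w^4 + (5/216)w^3 + (1/216)w^2 - (1/108)w
L_1(w) = (w + 4)(w + 1)w(w - 1/2) / [-10] = -(1/10)w^4 - (9/20)w^3 - (3/20)w^2 + (1/5)w
L_2(w) = (w + 4)(w + 2)w(w - 1/2) / [9/2] = (2/9)w^4 + (11/9)w^3 + (10/9)w^2 - (8/9)w
L_3(w) = (w + 4)(w + 2)(w + 1)(w - 1/2) / [-4] = -(1/4)w^4 - (13/8)w^3 - (21/8)w^2 - (1/4)w + 1
L_4(w) = (w + 4)(w + 2)(w + 1)w / [135/16] = (16/135)w^4 + (112/135)w^3 + (224/135)w^2 + (128/135)w
q(w) = (-639)·L_0 + (-43)·L_1 + (-6)·L_2 + 1·L_3 + (27/16)·L_4
Only the coefficient of w is needed; take it from each L_i and combine:
(-639)·(-1/108) + (-43)·(1/5) + (-6)·(-8/9) + 1·(-1/4) + (27/16)·(128/135) = 4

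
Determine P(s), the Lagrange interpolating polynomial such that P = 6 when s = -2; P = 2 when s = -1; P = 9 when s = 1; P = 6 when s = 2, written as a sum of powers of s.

P(s) = -(7/6)s^3 + (1/6)s^2 + (14/3)s + 16/3

L_0(s) = (s + 1)(s - 1)(s - 2) / [-12] = -(1/12)s^3 + (1/6)s^2 + (1/12)s - 1/6
L_1(s) = (s + 2)(s - 1)(s - 2) / [6] = (1/6)s^3 - (1/6)s^2 - (2/3)s + 2/3
L_2(s) = (s + 2)(s + 1)(s - 2) / [-6] = -(1/6)s^3 - (1/6)s^2 + (2/3)s + 2/3
L_3(s) = (s + 2)(s + 1)(s - 1) / [12] = (1/12)s^3 + (1/6)s^2 - (1/12)s - 1/6
P(s) = 6·L_0 + 2·L_1 + 9·L_2 + 6·L_3
  6·L_0(s) = -(1/2)s^3 + s^2 + (1/2)s - 1
  2·L_1(s) = (1/3)s^3 - (1/3)s^2 - (4/3)s + 4/3
  9·L_2(s) = -(3/2)s^3 - (3/2)s^2 + 6s + 6
  6·L_3(s) = (1/2)s^3 + s^2 - (1/2)s - 1
Adding term by term: -(7/6)s^3 + (1/6)s^2 + (14/3)s + 16/3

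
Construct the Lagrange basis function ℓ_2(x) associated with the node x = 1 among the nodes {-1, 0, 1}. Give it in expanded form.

ℓ_2(x) = (1/2)x^2 + (1/2)x

ℓ_2(x) = (x + 1)x / [(2)·(1)]
       = (x^2 + x) / (2)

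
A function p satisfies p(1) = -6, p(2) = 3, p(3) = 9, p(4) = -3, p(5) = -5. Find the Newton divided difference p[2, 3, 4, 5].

p[2,3] = (9 - 3) / (3 - 2) = 6
p[3,4] = (-3 - 9) / (4 - 3) = -12
p[4,5] = (-5 - (-3)) / (5 - 4) = -2
p[2,3,4] = (-12 - 6) / (4 - 2) = -9
p[3,4,5] = (-2 - (-12)) / (5 - 3) = 5
p[2,3,4,5] = (5 - (-9)) / (5 - 2) = 14/3

14/3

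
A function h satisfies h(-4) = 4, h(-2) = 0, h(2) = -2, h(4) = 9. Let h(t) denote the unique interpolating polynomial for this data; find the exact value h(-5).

Using Newton's divided-difference form:
h[-4,-2] = (0 - 4) / (-2 - (-4)) = -2
h[-2,2] = (-2 - 0) / (2 - (-2)) = -1/2
h[2,4] = (9 - (-2)) / (4 - 2) = 11/2
h[-4,-2,2] = (-1/2 - (-2)) / (2 - (-4)) = 1/4
h[-2,2,4] = (11/2 - (-1/2)) / (4 - (-2)) = 1
h[-4,-2,2,4] = (1 - 1/4) / (4 - (-4)) = 3/32
h(-5) = 4 + (-2)·(-1) + (1/4)·(-1)·(-3) + (3/32)·(-1)·(-3)·(-7) = 153/32

153/32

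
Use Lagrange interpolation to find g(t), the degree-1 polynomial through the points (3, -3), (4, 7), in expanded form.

Build the Lagrange basis polynomials:
L_0(t) = (t - 4) / [-1] = -t + 4
L_1(t) = (t - 3) / [1] = t - 3
g(t) = (-3)·L_0 + 7·L_1
  (-3)·L_0(t) = 3t - 12
  7·L_1(t) = 7t - 21
Adding term by term: 10t - 33

g(t) = 10t - 33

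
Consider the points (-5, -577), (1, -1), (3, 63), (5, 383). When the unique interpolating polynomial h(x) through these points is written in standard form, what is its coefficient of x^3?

Build the Lagrange basis polynomials:
L_0(x) = (x - 1)(x - 3)(x - 5) / [-480] = -(1/480)x^3 + (3/160)x^2 - (23/480)x + 1/32
L_1(x) = (x + 5)(x - 3)(x - 5) / [48] = (1/48)x^3 - (1/16)x^2 - (25/48)x + 25/16
L_2(x) = (x + 5)(x - 1)(x - 5) / [-32] = -(1/32)x^3 + (1/32)x^2 + (25/32)x - 25/32
L_3(x) = (x + 5)(x - 1)(x - 3) / [80] = (1/80)x^3 + (1/80)x^2 - (17/80)x + 3/16
h(x) = (-577)·L_0 + (-1)·L_1 + 63·L_2 + 383·L_3
Only the coefficient of x^3 is needed; take it from each L_i and combine:
(-577)·(-1/480) + (-1)·(1/48) + 63·(-1/32) + 383·(1/80) = 4

4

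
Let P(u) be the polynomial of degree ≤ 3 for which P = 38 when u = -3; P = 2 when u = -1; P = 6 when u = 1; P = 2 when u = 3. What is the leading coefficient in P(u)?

-1

The leading coefficient equals the top divided difference P[-3,-1,1,3].
P[-3,-1] = (2 - 38) / (-1 - (-3)) = -18
P[-1,1] = (6 - 2) / (1 - (-1)) = 2
P[1,3] = (2 - 6) / (3 - 1) = -2
P[-3,-1,1] = (2 - (-18)) / (1 - (-3)) = 5
P[-1,1,3] = (-2 - 2) / (3 - (-1)) = -1
P[-3,-1,1,3] = (-1 - 5) / (3 - (-3)) = -1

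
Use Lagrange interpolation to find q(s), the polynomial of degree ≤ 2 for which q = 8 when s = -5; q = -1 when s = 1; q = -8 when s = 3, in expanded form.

q(s) = -(1/4)s^2 - (5/2)s + 7/4

Build the Lagrange basis polynomials:
L_0(s) = (s - 1)(s - 3) / [48] = (1/48)s^2 - (1/12)s + 1/16
L_1(s) = (s + 5)(s - 3) / [-12] = -(1/12)s^2 - (1/6)s + 5/4
L_2(s) = (s + 5)(s - 1) / [16] = (1/16)s^2 + (1/4)s - 5/16
q(s) = 8·L_0 + (-1)·L_1 + (-8)·L_2
  8·L_0(s) = (1/6)s^2 - (2/3)s + 1/2
  (-1)·L_1(s) = (1/12)s^2 + (1/6)s - 5/4
  (-8)·L_2(s) = -(1/2)s^2 - 2s + 5/2
Adding term by term: -(1/4)s^2 - (5/2)s + 7/4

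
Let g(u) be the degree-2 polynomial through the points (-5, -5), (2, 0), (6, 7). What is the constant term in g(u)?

L_0(u) = (u - 2)(u - 6) / [77] = (1/77)u^2 - (8/77)u + 12/77
L_1(u) = (u + 5)(u - 6) / [-28] = -(1/28)u^2 + (1/28)u + 15/14
L_2(u) = (u + 5)(u - 2) / [44] = (1/44)u^2 + (3/44)u - 5/22
g(u) = (-5)·L_0 + 0·L_1 + 7·L_2
Only the constant term is needed; take it from each L_i and combine:
(-5)·(12/77) + 0·(15/14) + 7·(-5/22) = -365/154

-365/154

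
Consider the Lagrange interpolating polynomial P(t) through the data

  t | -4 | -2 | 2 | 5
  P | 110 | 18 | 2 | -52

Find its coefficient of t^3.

-1

Build the Lagrange basis polynomials:
L_0(t) = (t + 2)(t - 2)(t - 5) / [-108] = -(1/108)t^3 + (5/108)t^2 + (1/27)t - 5/27
L_1(t) = (t + 4)(t - 2)(t - 5) / [56] = (1/56)t^3 - (3/56)t^2 - (9/28)t + 5/7
L_2(t) = (t + 4)(t + 2)(t - 5) / [-72] = -(1/72)t^3 - (1/72)t^2 + (11/36)t + 5/9
L_3(t) = (t + 4)(t + 2)(t - 2) / [189] = (1/189)t^3 + (4/189)t^2 - (4/189)t - 16/189
P(t) = 110·L_0 + 18·L_1 + 2·L_2 + (-52)·L_3
Only the coefficient of t^3 is needed; take it from each L_i and combine:
110·(-1/108) + 18·(1/56) + 2·(-1/72) + (-52)·(1/189) = -1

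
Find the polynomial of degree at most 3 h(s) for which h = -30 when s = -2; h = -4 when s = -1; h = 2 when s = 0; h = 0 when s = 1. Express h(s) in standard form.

h(s) = 2s^3 - 4s^2 + 2

L_0(s) = (s + 1)s(s - 1) / [-6] = -(1/6)s^3 + (1/6)s
L_1(s) = (s + 2)s(s - 1) / [2] = (1/2)s^3 + (1/2)s^2 - s
L_2(s) = (s + 2)(s + 1)(s - 1) / [-2] = -(1/2)s^3 - s^2 + (1/2)s + 1
L_3(s) = (s + 2)(s + 1)s / [6] = (1/6)s^3 + (1/2)s^2 + (1/3)s
h(s) = (-30)·L_0 + (-4)·L_1 + 2·L_2 + 0·L_3
  (-30)·L_0(s) = 5s^3 - 5s
  (-4)·L_1(s) = -2s^3 - 2s^2 + 4s
  2·L_2(s) = -s^3 - 2s^2 + s + 2
  0·L_3(s) = 0
Adding term by term: 2s^3 - 4s^2 + 2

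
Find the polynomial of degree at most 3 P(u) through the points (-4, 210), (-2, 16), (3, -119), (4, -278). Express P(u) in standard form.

Build the Lagrange basis polynomials:
L_0(u) = (u + 2)(u - 3)(u - 4) / [-112] = -(1/112)u^3 + (5/112)u^2 + (1/56)u - 3/14
L_1(u) = (u + 4)(u - 3)(u - 4) / [60] = (1/60)u^3 - (1/20)u^2 - (4/15)u + 4/5
L_2(u) = (u + 4)(u + 2)(u - 4) / [-35] = -(1/35)u^3 - (2/35)u^2 + (16/35)u + 32/35
L_3(u) = (u + 4)(u + 2)(u - 3) / [48] = (1/48)u^3 + (1/16)u^2 - (5/24)u - 1/2
P(u) = 210·L_0 + 16·L_1 + (-119)·L_2 + (-278)·L_3
  210·L_0(u) = -(15/8)u^3 + (75/8)u^2 + (15/4)u - 45
  16·L_1(u) = (4/15)u^3 - (4/5)u^2 - (64/15)u + 64/5
  (-119)·L_2(u) = (17/5)u^3 + (34/5)u^2 - (272/5)u - 544/5
  (-278)·L_3(u) = -(139/24)u^3 - (139/8)u^2 + (695/12)u + 139
Adding term by term: -4u^3 - 2u^2 + 3u - 2

P(u) = -4u^3 - 2u^2 + 3u - 2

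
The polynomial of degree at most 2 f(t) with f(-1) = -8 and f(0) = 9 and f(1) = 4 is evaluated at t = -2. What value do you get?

Using Newton's divided-difference form:
f[-1,0] = (9 - (-8)) / (0 - (-1)) = 17
f[0,1] = (4 - 9) / (1 - 0) = -5
f[-1,0,1] = (-5 - 17) / (1 - (-1)) = -11
f(-2) = -8 + 17·(-1) + (-11)·(-1)·(-2) = -47

-47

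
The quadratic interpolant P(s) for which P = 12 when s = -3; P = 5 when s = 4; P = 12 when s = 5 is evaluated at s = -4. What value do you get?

21

Using Newton's divided-difference form:
P[-3,4] = (5 - 12) / (4 - (-3)) = -1
P[4,5] = (12 - 5) / (5 - 4) = 7
P[-3,4,5] = (7 - (-1)) / (5 - (-3)) = 1
P(-4) = 12 + (-1)·(-1) + 1·(-1)·(-8) = 21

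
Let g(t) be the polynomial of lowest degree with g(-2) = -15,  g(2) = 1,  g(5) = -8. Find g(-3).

-24

L_0(-3) = (-5)·(-8)/[(-4)·(-7)] = 10/7
L_1(-3) = (-1)·(-8)/[(4)·(-3)] = -2/3
L_2(-3) = (-1)·(-5)/[(7)·(3)] = 5/21
Sum: (-15)·(10/7) + 1·(-2/3) + (-8)·(5/21) = -24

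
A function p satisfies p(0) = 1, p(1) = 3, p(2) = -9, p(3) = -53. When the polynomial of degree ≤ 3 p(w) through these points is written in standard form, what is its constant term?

Build the Lagrange basis polynomials:
L_0(w) = (w - 1)(w - 2)(w - 3) / [-6] = -(1/6)w^3 + w^2 - (11/6)w + 1
L_1(w) = w(w - 2)(w - 3) / [2] = (1/2)w^3 - (5/2)w^2 + 3w
L_2(w) = w(w - 1)(w - 3) / [-2] = -(1/2)w^3 + 2w^2 - (3/2)w
L_3(w) = w(w - 1)(w - 2) / [6] = (1/6)w^3 - (1/2)w^2 + (1/3)w
p(w) = 1·L_0 + 3·L_1 + (-9)·L_2 + (-53)·L_3
Only the constant term is needed; take it from each L_i and combine:
1·(1) + 3·(0) + (-9)·(0) + (-53)·(0) = 1

1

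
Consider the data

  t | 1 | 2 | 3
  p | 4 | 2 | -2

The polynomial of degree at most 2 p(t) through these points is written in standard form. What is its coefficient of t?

1

Build the Lagrange basis polynomials:
L_0(t) = (t - 2)(t - 3) / [2] = (1/2)t^2 - (5/2)t + 3
L_1(t) = (t - 1)(t - 3) / [-1] = -t^2 + 4t - 3
L_2(t) = (t - 1)(t - 2) / [2] = (1/2)t^2 - (3/2)t + 1
p(t) = 4·L_0 + 2·L_1 + (-2)·L_2
Only the coefficient of t is needed; take it from each L_i and combine:
4·(-5/2) + 2·(4) + (-2)·(-3/2) = 1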